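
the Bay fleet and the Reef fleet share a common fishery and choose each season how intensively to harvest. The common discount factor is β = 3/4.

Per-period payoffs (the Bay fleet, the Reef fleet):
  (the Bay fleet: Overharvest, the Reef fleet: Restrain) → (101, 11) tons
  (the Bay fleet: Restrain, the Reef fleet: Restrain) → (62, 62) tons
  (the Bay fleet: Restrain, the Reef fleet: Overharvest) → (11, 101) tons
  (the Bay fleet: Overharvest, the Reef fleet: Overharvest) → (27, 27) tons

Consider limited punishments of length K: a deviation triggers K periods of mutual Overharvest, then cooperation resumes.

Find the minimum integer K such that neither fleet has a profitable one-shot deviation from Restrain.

2

No profitable deviation requires (62−27)(β+…+β^K) ≥ 101−62, i.e. β+…+β^K ≥ 39/35 ≈ 1.1143.
With β = 3/4, the partial sums are K=1: 0.7500, K=2: 1.3125.
K = 2 is the first length at which the sum reaches 1.1143.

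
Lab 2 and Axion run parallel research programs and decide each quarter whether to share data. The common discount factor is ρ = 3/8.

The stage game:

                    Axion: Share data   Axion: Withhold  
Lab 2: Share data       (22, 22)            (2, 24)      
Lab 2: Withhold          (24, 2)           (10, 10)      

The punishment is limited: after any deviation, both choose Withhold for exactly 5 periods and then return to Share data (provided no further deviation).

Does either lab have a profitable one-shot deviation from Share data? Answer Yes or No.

No

IC: ρ+…+ρ^5 ≥ (24−22)/(22−10) = 1/6.
At ρ = 3/8: partial sum = 0.5956 ≥ 0.1667. Cooperation sustainable.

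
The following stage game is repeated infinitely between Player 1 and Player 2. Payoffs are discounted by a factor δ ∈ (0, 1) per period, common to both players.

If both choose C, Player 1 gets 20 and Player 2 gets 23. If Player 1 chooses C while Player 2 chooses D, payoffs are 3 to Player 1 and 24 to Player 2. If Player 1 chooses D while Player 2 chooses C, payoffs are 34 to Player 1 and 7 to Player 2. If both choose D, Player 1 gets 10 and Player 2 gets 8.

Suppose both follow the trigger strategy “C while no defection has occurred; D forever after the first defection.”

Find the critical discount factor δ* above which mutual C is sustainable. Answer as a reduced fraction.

7/12

Player 1: cooperation gives 20 each period; deviation gives 34 once then 10 forever.
  20/(1−δ) ≥ 34 + 10δ/(1−δ) ⇒ δ ≥ 14/24 = 7/12.
Player 2: cooperation gives 23 each period; deviation gives 24 once then 8 forever.
  δ ≥ 1/16.
Both must hold, so the binding constraint is Player 1's: δ ≥ 7/12.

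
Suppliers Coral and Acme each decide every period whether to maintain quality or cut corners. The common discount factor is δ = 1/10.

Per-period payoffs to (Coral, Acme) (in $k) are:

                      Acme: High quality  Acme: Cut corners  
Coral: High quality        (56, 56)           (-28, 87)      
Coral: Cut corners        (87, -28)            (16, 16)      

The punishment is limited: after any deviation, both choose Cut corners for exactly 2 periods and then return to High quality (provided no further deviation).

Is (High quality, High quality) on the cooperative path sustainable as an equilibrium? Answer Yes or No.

IC: δ+…+δ^2 ≥ (87−56)/(56−16) = 31/40.
At δ = 1/10: partial sum = 0.1100 < 0.7750. Cooperation not sustainable.

No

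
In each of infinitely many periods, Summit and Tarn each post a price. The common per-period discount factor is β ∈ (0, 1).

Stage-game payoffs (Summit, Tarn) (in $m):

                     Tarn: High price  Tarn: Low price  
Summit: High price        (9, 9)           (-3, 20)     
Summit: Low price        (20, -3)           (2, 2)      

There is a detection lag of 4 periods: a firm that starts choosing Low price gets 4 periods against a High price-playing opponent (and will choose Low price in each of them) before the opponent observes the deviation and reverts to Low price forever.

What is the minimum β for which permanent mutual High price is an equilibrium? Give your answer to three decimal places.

A deviator earns 20 for 4 periods, then 2 forever; cooperating earns 9 forever. Multiplying the IC by (1−β):
9 ≥ 20(1−β^4) + 2β^4, so 18·β^4 ≥ 11 and β^4 ≥ 11/18.
β ≥ (11/18)^(1/4) ≈ 0.884.

0.884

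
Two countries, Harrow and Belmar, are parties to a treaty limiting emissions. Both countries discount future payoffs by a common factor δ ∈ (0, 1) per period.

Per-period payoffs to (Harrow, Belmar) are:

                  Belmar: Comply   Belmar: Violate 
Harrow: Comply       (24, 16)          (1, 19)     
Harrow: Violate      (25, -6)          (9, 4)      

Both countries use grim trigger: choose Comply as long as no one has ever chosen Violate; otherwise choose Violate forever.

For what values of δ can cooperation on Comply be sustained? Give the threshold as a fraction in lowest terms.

1/5

Harrow's threshold: (25−24)/(25−9) = 1/16.
Belmar's threshold: (19−16)/(19−4) = 1/5.
1/16 < 1/5, so Belmar binds and δ* = 1/5.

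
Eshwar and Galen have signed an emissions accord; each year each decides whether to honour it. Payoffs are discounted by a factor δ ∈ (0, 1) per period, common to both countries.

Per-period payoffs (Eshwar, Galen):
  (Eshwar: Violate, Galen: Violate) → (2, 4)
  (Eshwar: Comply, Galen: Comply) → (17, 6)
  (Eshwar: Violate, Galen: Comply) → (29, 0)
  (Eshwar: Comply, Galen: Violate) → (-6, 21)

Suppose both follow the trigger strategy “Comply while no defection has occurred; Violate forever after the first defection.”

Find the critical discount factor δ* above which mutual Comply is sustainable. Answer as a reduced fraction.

15/17

Eshwar's threshold: (29−17)/(29−2) = 4/9.
Galen's threshold: (21−6)/(21−4) = 15/17.
4/9 < 15/17, so Galen binds and δ* = 15/17.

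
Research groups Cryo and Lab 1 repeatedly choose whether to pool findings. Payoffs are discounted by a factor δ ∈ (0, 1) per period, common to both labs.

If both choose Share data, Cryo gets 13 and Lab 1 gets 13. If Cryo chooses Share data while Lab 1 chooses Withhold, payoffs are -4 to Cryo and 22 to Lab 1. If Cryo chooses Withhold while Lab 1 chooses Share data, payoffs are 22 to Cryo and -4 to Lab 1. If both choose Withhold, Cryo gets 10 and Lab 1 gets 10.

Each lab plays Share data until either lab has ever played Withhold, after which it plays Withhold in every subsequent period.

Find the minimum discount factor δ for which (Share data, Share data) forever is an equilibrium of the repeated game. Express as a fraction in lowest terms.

3/4

13/(1−δ) ≥ 22 + 10δ/(1−δ)
13 ≥ 22 − 12δ
δ ≥ 9/12 = 3/4.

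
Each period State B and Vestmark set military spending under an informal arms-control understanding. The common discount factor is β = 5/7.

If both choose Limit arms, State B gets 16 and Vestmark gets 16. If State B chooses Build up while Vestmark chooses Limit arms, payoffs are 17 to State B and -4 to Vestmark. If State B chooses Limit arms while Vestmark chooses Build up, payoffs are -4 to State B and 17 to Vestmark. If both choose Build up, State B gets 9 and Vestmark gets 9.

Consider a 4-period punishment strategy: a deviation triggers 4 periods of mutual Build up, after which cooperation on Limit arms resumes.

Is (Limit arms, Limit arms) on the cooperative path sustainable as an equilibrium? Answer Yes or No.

IC: β+…+β^4 ≥ (17−16)/(16−9) = 1/7.
At β = 5/7: partial sum = 1.8492 ≥ 0.1429. Cooperation sustainable.

Yes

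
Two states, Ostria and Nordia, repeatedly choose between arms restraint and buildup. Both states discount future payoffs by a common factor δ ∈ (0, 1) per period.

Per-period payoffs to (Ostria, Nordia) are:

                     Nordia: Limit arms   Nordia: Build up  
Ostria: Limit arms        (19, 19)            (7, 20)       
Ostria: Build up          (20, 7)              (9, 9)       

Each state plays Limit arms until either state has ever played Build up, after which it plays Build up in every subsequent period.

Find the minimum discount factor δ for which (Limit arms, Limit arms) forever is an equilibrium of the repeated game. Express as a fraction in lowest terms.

Cooperation forever yields 19 each period: 19/(1−δ).
Deviating yields 20 once, then 9 forever: 20 + 9δ/(1−δ).
No profitable deviation requires 19/(1−δ) ≥ 20 + 9δ/(1−δ).
Multiplying by (1−δ): 19 ≥ 20(1−δ) + 9δ = 20 − 11δ.
So 11δ ≥ 1, i.e. δ ≥ 1/11.

1/11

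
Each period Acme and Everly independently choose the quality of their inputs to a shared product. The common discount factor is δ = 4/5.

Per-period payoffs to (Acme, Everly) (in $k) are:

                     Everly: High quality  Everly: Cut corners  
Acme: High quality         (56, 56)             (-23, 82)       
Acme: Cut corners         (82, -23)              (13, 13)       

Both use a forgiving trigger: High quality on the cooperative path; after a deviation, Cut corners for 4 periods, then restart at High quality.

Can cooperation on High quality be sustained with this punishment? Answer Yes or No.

IC: δ+…+δ^4 ≥ (82−56)/(56−13) = 26/43.
At δ = 4/5: partial sum = 2.3616 ≥ 0.6047. Cooperation sustainable.

Yes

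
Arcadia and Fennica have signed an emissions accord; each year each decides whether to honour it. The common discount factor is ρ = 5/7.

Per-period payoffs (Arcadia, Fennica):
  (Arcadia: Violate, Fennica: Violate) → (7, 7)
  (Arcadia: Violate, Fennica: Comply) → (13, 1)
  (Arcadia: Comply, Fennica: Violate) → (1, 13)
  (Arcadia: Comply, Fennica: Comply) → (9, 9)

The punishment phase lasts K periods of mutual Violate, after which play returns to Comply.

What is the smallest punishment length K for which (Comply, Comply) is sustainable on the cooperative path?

Need Σ_{k=1}^{K} ρ^k ≥ (13−9)/(9−7) = 2.0000 at ρ = 5/7.
At K = 4 the sum is 1.8492 < 2.0000; at K = 5 it is 2.0352 ≥ 2.0000.
So the minimum punishment length is K = 5.

5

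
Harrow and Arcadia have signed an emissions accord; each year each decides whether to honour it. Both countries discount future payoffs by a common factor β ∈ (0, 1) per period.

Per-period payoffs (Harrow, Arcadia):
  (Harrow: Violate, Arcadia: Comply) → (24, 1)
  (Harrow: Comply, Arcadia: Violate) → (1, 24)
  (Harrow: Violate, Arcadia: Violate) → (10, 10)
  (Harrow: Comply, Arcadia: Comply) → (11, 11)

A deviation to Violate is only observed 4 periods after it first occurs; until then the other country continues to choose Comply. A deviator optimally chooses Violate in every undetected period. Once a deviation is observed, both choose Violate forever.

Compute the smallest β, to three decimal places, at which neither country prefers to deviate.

0.982

The best deviation is to choose Violate for all 4 undetected periods, earning 24 each, then 10 forever once detected.
Deviation value: 24(1−β^4)/(1−β) + 10β^4/(1−β); cooperation value: 11/(1−β).
IC: 11 ≥ 24(1−β^4) + 10β^4 = 24 − 14β^4.
So β^4 ≥ 13/14, giving β ≥ (13/14)^(1/4) ≈ 0.982.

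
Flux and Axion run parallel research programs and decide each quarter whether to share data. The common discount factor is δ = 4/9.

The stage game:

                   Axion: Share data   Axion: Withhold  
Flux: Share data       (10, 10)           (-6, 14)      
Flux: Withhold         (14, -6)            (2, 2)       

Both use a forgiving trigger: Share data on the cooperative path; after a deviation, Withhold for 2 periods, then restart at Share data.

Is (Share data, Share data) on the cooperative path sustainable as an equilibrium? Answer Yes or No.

Comparing payoff streams over the 3 periods until play realigns: cooperate → 10(1+δ+…+δ^2); deviate → 14 + 2(δ+…+δ^2).
Cooperation is sustained iff (10−2)(δ+…+δ^2) ≥ 14−10.
δ+…+δ^2 = 4/9·(1−(4/9)^2)/(1−4/9) = 0.6420, and (14−10)/(10−2) = 0.5000.
0.6420 ≥ 0.5000, so cooperation is sustainable.

Yes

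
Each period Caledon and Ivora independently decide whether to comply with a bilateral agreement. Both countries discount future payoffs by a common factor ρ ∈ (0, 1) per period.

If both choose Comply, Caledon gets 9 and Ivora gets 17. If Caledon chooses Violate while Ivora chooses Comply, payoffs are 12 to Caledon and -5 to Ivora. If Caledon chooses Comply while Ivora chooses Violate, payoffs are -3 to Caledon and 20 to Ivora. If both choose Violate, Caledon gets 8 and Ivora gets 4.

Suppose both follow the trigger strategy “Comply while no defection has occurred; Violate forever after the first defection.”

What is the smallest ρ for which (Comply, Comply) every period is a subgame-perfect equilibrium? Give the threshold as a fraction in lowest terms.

Caledon's threshold: (12−9)/(12−8) = 3/4.
Ivora's threshold: (20−17)/(20−4) = 3/16.
3/4 > 3/16, so Caledon binds and ρ* = 3/4.

3/4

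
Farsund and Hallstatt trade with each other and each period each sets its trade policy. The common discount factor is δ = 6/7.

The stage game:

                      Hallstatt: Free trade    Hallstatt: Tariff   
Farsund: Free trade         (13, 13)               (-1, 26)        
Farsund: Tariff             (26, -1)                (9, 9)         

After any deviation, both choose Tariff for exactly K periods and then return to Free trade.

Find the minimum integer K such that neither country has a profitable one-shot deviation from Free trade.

Need Σ_{k=1}^{K} δ^k ≥ (26−13)/(13−9) = 3.2500 at δ = 6/7.
At K = 5 the sum is 3.2240 < 3.2500; at K = 6 it is 3.6206 ≥ 3.2500.
So the minimum punishment length is K = 6.

6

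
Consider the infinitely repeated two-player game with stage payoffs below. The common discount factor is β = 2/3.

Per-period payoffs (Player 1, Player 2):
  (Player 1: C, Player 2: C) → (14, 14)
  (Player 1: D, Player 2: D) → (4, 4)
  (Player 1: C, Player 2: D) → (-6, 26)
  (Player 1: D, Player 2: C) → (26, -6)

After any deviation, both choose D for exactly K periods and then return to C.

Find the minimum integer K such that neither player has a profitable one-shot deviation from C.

3

Need Σ_{k=1}^{K} β^k ≥ (26−14)/(14−4) = 1.2000 at β = 2/3.
At K = 2 the sum is 1.1111 < 1.2000; at K = 3 it is 1.4074 ≥ 1.2000.
So the minimum punishment length is K = 3.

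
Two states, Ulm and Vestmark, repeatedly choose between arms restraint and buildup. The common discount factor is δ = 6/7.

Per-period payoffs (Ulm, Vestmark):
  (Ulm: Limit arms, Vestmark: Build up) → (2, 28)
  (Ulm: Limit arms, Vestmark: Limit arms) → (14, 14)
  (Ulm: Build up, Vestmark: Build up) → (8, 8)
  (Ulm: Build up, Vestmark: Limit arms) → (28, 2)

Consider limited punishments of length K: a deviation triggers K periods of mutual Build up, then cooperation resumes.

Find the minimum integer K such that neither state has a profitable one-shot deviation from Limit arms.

4

No profitable deviation requires (14−8)(δ+…+δ^K) ≥ 28−14, i.e. δ+…+δ^K ≥ 7/3 ≈ 2.3333.
With δ = 6/7, the partial sums are K=1: 0.8571, K=2: 1.5918, K=3: 2.2216, K=4: 2.7613.
K = 4 is the first length at which the sum reaches 2.3333.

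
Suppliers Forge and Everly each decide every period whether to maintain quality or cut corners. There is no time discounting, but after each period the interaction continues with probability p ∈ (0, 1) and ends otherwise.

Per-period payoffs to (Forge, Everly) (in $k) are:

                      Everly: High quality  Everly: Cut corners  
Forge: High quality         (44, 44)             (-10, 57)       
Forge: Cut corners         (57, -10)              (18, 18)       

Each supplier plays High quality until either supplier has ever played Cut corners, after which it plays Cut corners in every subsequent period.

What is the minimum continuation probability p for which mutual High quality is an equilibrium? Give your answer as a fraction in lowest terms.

1/3

Expected cooperation value is 44 + p·44 + p²·44 + … = 44/(1−p); deviation gives 57 + p·18/(1−p).
44 ≥ 57(1−p) + 18p ⇒ 39p ≥ 13 ⇒ p ≥ 13/39 = 1/3.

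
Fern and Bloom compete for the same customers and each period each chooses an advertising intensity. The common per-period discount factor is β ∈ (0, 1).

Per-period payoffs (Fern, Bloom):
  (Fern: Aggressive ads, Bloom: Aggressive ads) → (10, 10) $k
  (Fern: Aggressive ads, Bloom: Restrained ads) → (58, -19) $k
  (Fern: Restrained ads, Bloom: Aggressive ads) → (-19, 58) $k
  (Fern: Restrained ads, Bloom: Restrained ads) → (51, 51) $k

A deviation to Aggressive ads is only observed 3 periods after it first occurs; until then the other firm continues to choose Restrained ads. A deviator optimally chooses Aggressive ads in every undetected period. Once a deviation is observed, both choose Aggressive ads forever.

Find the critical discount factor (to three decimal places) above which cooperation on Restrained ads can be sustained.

0.526

A deviator earns 58 for 3 periods, then 10 forever; cooperating earns 51 forever. Multiplying the IC by (1−β):
51 ≥ 58(1−β^3) + 10β^3, so 48·β^3 ≥ 7 and β^3 ≥ 7/48.
β ≥ (7/48)^(1/3) ≈ 0.526.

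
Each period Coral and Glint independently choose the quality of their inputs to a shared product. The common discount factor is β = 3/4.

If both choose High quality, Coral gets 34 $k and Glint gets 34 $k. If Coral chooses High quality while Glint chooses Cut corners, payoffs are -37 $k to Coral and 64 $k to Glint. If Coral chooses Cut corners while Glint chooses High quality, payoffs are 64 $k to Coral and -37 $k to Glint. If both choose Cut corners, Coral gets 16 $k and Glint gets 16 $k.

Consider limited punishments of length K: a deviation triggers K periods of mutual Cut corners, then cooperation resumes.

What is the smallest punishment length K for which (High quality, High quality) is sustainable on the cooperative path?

3

No profitable deviation requires (34−16)(β+…+β^K) ≥ 64−34, i.e. β+…+β^K ≥ 5/3 ≈ 1.6667.
With β = 3/4, the partial sums are K=1: 0.7500, K=2: 1.3125, K=3: 1.7344.
K = 3 is the first length at which the sum reaches 1.6667.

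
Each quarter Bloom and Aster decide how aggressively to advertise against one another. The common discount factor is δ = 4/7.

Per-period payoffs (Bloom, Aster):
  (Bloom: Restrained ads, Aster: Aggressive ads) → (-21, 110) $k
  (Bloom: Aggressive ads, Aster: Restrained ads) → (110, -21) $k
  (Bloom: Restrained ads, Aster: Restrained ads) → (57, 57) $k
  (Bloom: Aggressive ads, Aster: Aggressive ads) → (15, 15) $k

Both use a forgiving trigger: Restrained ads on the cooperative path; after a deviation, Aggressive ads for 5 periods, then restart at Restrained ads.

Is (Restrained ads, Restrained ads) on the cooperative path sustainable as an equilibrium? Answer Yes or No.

No

A one-shot deviation gives 110 now, then 15 for 5 periods, then back to 57.
Gain from deviating: (110−57) today; loss: (57−15) in each of the next 5 periods.
No-deviation condition: (57−15)(δ+…+δ^5) ≥ 110−57, i.e. δ+…+δ^5 ≥ 53/42.
At δ = 4/7: δ+…+δ^5 = 1.2521 < 1.2619.
So cooperation is not sustainable.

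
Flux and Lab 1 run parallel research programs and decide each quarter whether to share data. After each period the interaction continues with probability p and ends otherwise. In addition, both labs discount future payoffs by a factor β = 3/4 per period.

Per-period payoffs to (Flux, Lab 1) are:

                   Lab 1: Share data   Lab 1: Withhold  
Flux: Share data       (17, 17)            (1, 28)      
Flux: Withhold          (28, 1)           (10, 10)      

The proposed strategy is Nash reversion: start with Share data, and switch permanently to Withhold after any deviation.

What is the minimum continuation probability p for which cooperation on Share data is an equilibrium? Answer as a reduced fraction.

With continuation probability p and discount β, the effective per-period discount factor is βp.
Grim-trigger IC: βp ≥ (28−17)/(28−10) = 11/18.
So p ≥ (11/18)/(3/4) = 22/27.

22/27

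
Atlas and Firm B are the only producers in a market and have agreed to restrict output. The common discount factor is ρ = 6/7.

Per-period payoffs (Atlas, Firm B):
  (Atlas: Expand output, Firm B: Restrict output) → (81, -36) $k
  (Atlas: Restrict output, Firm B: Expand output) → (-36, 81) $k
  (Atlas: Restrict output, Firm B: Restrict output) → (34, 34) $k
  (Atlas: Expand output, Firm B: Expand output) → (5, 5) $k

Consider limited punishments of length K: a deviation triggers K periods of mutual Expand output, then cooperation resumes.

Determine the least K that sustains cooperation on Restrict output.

3

Need Σ_{k=1}^{K} ρ^k ≥ (81−34)/(34−5) = 1.6207 at ρ = 6/7.
At K = 2 the sum is 1.5918 < 1.6207; at K = 3 it is 2.2216 ≥ 1.6207.
So the minimum punishment length is K = 3.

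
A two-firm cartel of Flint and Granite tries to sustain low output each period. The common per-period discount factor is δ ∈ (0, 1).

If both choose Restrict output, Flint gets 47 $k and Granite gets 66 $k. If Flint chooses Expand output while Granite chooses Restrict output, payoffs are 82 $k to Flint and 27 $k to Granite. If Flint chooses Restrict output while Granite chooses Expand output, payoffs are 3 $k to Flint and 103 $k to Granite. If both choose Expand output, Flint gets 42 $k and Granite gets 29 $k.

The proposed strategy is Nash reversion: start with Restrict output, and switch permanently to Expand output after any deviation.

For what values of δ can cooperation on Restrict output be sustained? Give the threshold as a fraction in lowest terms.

Flint: cooperation gives 47 each period; deviation gives 82 once then 42 forever.
  47/(1−δ) ≥ 82 + 42δ/(1−δ) ⇒ δ ≥ 35/40 = 7/8.
Granite: cooperation gives 66 each period; deviation gives 103 once then 29 forever.
  δ ≥ 37/74 = 1/2.
Both must hold, so the binding constraint is Flint's: δ ≥ 7/8.

7/8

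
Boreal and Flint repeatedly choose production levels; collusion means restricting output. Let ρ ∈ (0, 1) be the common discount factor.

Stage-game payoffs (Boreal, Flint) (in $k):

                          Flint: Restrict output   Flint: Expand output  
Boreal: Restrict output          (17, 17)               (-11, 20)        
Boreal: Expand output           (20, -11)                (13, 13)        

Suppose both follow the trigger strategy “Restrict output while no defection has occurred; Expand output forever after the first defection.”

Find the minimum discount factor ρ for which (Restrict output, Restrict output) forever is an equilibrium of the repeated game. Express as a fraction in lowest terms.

3/7

Under grim trigger the critical discount factor is (T−C)/(T−P) with T = 20, C = 17, P = 13.
ρ* = (20−17)/(20−13) = 3/7.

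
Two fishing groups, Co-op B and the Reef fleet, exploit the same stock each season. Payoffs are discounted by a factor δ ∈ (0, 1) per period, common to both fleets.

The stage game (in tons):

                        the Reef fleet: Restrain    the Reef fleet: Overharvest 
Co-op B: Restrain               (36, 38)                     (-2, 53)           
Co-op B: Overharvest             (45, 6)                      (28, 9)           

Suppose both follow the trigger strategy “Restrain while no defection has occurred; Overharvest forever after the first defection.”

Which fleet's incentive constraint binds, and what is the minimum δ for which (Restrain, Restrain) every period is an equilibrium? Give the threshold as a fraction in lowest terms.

For Co-op B: deviation gain 45−36 = 9, per-period punishment loss 36−28 = 8. IC gives δ ≥ 9/17.
For the Reef fleet: gain 15, loss 29 per period, so δ ≥ 15/44.
The tighter constraint is Co-op B's, so cooperation needs δ ≥ 9/17.

Co-op B; δ ≥ 9/17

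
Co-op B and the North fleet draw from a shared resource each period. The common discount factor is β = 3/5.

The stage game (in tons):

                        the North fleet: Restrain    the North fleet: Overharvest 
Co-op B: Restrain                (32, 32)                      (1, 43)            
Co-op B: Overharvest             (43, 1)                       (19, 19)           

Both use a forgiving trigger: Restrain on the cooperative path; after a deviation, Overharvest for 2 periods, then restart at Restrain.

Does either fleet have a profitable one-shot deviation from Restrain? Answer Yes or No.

Comparing payoff streams over the 3 periods until play realigns: cooperate → 32(1+β+…+β^2); deviate → 43 + 19(β+…+β^2).
Cooperation is sustained iff (32−19)(β+…+β^2) ≥ 43−32.
β+…+β^2 = 3/5·(1−(3/5)^2)/(1−3/5) = 0.9600, and (43−32)/(32−19) = 0.8462.
0.9600 ≥ 0.8462, so cooperation is sustainable.

No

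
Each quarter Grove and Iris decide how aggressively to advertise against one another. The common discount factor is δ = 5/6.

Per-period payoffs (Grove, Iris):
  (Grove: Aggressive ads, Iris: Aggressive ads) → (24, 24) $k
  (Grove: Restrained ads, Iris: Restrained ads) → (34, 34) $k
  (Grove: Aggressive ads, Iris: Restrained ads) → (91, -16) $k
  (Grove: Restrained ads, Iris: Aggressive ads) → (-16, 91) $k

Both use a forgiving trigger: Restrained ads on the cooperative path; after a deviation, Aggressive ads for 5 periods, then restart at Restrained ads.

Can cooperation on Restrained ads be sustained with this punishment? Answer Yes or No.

IC: δ+…+δ^5 ≥ (91−34)/(34−24) = 57/10.
At δ = 5/6: partial sum = 2.9906 < 5.7000. Cooperation not sustainable.

No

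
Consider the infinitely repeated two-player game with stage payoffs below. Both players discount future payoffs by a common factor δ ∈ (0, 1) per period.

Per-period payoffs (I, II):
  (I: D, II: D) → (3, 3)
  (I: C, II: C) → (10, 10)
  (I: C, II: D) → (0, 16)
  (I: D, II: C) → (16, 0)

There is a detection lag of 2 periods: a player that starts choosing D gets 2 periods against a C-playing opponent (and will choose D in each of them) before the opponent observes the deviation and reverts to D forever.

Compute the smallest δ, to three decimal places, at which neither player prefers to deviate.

Deviating for the 2 undetected periods gains 16−10 = 6 per period over cooperation, then loses 10−3 = 7 per period forever once punishment starts.
Gain: 6(1 + δ + … + δ^1); loss: 7·δ^2/(1−δ).
No profitable deviation ⇔ 6(1−δ^2) ≤ 7·δ^2, i.e. δ^2 ≥ 6/(6+7) = 6/13.
Hence δ ≥ (6/13)^(1/2) ≈ 0.679.

0.679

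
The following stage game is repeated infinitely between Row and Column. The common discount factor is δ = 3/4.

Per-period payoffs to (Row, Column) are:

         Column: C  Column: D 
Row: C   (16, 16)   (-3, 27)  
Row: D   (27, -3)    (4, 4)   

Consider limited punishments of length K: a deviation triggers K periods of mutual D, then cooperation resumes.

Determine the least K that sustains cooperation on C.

2

No profitable deviation requires (16−4)(δ+…+δ^K) ≥ 27−16, i.e. δ+…+δ^K ≥ 11/12 ≈ 0.9167.
With δ = 3/4, the partial sums are K=1: 0.7500, K=2: 1.3125.
K = 2 is the first length at which the sum reaches 0.9167.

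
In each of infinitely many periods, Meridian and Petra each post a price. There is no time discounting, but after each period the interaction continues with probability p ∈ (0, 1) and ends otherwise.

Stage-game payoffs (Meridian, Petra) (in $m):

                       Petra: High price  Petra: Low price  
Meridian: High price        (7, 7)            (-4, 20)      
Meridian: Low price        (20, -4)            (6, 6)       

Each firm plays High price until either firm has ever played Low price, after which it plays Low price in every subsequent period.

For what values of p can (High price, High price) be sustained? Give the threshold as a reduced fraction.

13/14

With no time discounting, the continuation probability p plays the role of the discount factor.
Grim-trigger IC: 7/(1−p) ≥ 20 + 6p/(1−p) ⇒ p ≥ (20−7)/(20−6) = 13/14.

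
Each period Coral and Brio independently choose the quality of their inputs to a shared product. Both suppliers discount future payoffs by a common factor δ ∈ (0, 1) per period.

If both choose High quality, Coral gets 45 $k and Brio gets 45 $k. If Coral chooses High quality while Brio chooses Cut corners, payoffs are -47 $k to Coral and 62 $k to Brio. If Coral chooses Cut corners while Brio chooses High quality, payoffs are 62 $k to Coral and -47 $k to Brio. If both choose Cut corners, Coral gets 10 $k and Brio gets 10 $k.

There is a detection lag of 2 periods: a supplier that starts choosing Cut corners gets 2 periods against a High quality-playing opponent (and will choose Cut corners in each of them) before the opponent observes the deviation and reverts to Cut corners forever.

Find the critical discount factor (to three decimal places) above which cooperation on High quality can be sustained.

Deviating for the 2 undetected periods gains 62−45 = 17 per period over cooperation, then loses 45−10 = 35 per period forever once punishment starts.
Gain: 17(1 + δ + … + δ^1); loss: 35·δ^2/(1−δ).
No profitable deviation ⇔ 17(1−δ^2) ≤ 35·δ^2, i.e. δ^2 ≥ 17/(17+35) = 17/52.
Hence δ ≥ (17/52)^(1/2) ≈ 0.572.

0.572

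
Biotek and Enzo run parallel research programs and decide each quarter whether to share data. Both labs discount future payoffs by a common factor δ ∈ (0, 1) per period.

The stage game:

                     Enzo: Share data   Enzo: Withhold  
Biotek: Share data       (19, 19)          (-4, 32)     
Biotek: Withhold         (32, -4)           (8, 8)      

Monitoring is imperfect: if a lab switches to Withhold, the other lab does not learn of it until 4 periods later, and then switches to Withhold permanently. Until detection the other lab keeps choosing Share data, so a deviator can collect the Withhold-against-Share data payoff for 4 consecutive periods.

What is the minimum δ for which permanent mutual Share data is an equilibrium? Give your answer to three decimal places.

The best deviation is to choose Withhold for all 4 undetected periods, earning 32 each, then 8 forever once detected.
Deviation value: 32(1−δ^4)/(1−δ) + 8δ^4/(1−δ); cooperation value: 19/(1−δ).
IC: 19 ≥ 32(1−δ^4) + 8δ^4 = 32 − 24δ^4.
So δ^4 ≥ 13/24, giving δ ≥ (13/24)^(1/4) ≈ 0.858.

0.858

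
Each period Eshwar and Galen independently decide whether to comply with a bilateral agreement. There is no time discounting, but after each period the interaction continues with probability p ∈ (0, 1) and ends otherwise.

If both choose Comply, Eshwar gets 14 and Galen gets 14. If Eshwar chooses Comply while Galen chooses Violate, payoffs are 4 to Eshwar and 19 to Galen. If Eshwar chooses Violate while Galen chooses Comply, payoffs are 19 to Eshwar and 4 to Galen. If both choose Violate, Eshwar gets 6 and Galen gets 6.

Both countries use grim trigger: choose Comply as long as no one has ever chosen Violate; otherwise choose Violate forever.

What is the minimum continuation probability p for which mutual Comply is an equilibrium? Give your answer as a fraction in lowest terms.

5/13

Expected cooperation value is 14 + p·14 + p²·14 + … = 14/(1−p); deviation gives 19 + p·6/(1−p).
14 ≥ 19(1−p) + 6p ⇒ 13p ≥ 5 ⇒ p ≥ 5/13.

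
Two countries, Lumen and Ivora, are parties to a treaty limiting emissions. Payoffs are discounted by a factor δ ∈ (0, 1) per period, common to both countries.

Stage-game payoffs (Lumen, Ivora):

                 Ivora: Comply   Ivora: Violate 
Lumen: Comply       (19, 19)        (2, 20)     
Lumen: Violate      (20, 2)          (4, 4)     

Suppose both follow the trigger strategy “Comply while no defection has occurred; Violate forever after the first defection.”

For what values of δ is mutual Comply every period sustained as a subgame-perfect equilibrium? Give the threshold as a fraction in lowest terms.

One-period gain from deviating is 20 − 19 = 1. The loss is 19 − 4 = 15 in every subsequent period, with present value 15·δ/(1−δ).
Deviation is unprofitable when 15·δ/(1−δ) ≥ 1, i.e. δ/(1−δ) ≥ 1/15.
Equivalently δ ≥ 1/(1+15) = 1/16.

1/16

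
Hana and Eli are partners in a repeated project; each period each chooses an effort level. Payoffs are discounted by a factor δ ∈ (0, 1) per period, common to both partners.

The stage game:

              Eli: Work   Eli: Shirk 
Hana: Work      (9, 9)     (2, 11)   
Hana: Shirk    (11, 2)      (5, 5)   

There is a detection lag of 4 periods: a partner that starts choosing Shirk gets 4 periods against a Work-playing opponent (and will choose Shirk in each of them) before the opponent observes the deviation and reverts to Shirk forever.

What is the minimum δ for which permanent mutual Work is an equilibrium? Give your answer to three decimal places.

0.760

A deviator earns 11 for 4 periods, then 5 forever; cooperating earns 9 forever. Multiplying the IC by (1−δ):
9 ≥ 11(1−δ^4) + 5δ^4, so 6·δ^4 ≥ 2 and δ^4 ≥ 1/3.
δ ≥ (1/3)^(1/4) ≈ 0.760.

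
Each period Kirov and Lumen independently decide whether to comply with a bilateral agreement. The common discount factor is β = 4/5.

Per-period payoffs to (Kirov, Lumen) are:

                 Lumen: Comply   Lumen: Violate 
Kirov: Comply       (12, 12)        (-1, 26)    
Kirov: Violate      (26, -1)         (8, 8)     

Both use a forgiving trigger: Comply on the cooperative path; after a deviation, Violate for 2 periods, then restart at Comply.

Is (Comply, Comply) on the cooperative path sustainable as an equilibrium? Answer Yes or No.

IC: β+…+β^2 ≥ (26−12)/(12−8) = 7/2.
At β = 4/5: partial sum = 1.4400 < 3.5000. Cooperation not sustainable.

No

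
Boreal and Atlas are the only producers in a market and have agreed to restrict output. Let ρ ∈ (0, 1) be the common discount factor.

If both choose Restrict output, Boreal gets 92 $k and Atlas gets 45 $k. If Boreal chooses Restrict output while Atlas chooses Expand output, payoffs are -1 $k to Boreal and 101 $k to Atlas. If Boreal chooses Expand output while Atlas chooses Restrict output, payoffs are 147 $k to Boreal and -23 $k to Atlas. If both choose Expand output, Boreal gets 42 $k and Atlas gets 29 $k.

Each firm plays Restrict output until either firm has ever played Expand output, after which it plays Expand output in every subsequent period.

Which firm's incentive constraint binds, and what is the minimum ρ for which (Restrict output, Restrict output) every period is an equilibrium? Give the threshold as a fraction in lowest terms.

Atlas; ρ ≥ 7/9

Boreal: cooperation gives 92 each period; deviation gives 147 once then 42 forever.
  92/(1−ρ) ≥ 147 + 42ρ/(1−ρ) ⇒ ρ ≥ 55/105 = 11/21.
Atlas: cooperation gives 45 each period; deviation gives 101 once then 29 forever.
  ρ ≥ 56/72 = 7/9.
Both must hold, so the binding constraint is Atlas's: ρ ≥ 7/9.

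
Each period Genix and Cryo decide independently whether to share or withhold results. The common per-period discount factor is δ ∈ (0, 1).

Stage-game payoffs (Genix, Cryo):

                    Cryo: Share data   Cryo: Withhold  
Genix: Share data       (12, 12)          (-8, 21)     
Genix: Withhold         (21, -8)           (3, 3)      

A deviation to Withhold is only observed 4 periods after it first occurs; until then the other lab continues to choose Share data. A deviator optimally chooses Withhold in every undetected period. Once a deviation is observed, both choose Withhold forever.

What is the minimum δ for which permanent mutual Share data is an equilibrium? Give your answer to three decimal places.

0.841

Deviating for the 4 undetected periods gains 21−12 = 9 per period over cooperation, then loses 12−3 = 9 per period forever once punishment starts.
Gain: 9(1 + δ + … + δ^3); loss: 9·δ^4/(1−δ).
No profitable deviation ⇔ 9(1−δ^4) ≤ 9·δ^4, i.e. δ^4 ≥ 9/(9+9) = 1/2.
Hence δ ≥ (1/2)^(1/4) ≈ 0.841.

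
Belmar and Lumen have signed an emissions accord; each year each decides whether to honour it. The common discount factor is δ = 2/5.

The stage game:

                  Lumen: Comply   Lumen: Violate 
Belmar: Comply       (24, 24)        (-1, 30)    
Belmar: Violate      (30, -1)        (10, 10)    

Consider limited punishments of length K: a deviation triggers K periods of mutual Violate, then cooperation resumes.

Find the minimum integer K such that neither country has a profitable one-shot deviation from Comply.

2

IC: δ(1−δ^K)/(1−δ) ≥ (30−24)/(24−10) = 3/7.
With δ = 2/5: need 1 − δ^K ≥ 3/7·(1−2/5)/(2/5), i.e. δ^K ≤ 0.3571.
Since (2/5)^1 = 0.4000 and (2/5)^2 = 0.1600, the smallest such K is 2.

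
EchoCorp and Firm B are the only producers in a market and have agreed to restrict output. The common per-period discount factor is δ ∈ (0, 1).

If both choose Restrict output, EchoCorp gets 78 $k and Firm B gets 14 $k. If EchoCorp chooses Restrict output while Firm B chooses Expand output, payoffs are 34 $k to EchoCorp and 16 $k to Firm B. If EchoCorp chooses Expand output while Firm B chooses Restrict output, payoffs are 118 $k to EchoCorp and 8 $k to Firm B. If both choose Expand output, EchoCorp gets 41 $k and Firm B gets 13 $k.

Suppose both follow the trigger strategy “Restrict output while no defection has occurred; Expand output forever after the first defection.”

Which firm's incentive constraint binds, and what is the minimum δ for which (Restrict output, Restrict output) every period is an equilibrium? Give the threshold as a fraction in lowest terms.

EchoCorp: cooperation gives 78 each period; deviation gives 118 once then 41 forever.
  78/(1−δ) ≥ 118 + 41δ/(1−δ) ⇒ δ ≥ 40/77.
Firm B: cooperation gives 14 each period; deviation gives 16 once then 13 forever.
  δ ≥ 2/3.
Both must hold, so the binding constraint is Firm B's: δ ≥ 2/3.

Firm B; δ ≥ 2/3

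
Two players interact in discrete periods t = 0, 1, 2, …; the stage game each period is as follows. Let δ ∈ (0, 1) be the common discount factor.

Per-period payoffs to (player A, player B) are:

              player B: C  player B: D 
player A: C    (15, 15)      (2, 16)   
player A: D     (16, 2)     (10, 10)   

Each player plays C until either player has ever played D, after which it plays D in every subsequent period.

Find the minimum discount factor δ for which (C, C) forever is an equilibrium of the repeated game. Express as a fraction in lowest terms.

One-period gain from deviating is 16 − 15 = 1. The loss is 15 − 10 = 5 in every subsequent period, with present value 5·δ/(1−δ).
Deviation is unprofitable when 5·δ/(1−δ) ≥ 1, i.e. δ/(1−δ) ≥ 1/5.
Equivalently δ ≥ 1/(1+5) = 1/6.

1/6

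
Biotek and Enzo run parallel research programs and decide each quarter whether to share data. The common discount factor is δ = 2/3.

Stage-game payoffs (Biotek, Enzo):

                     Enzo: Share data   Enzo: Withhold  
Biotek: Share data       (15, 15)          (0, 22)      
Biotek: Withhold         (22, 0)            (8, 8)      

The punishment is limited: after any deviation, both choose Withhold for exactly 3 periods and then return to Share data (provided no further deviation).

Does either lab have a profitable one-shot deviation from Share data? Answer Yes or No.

No

IC: δ+…+δ^3 ≥ (22−15)/(15−8) = 1.
At δ = 2/3: partial sum = 1.4074 ≥ 1.0000. Cooperation sustainable.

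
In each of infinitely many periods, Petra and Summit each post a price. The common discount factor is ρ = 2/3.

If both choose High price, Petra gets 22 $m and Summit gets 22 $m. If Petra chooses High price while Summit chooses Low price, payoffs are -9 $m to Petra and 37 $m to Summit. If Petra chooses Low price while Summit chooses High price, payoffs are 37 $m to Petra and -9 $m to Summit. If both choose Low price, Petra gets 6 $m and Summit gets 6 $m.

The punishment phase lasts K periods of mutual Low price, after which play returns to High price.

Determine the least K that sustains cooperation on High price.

Need Σ_{k=1}^{K} ρ^k ≥ (37−22)/(22−6) = 0.9375 at ρ = 2/3.
At K = 1 the sum is 0.6667 < 0.9375; at K = 2 it is 1.1111 ≥ 0.9375.
So the minimum punishment length is K = 2.

2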